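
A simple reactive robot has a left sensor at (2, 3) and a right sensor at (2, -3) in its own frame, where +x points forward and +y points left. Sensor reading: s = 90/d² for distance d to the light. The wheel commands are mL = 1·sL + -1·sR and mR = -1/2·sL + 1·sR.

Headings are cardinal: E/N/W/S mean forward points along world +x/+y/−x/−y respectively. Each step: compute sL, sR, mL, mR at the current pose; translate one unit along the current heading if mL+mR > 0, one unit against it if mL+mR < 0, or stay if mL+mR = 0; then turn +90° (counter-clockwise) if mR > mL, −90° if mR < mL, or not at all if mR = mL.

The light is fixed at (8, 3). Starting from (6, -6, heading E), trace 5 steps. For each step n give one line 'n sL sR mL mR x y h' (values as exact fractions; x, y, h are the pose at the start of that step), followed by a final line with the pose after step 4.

n=0: pose=(6,-6,E); sL=5/2, sR=5/8; mL=15/8, mR=-5/8; mL+mR=5/4 → advance +1; mR−mL=-5/2 → turn -1·90°
n=1: pose=(7,-6,S); sL=18/25, sR=90/137; mL=216/3425, mR=1017/3425; mL+mR=9/25 → advance +1; mR−mL=801/3425 → turn +1·90°
n=2: pose=(7,-7,E); sL=9/5, sR=9/17; mL=108/85, mR=-63/170; mL+mR=9/10 → advance +1; mR−mL=-279/170 → turn -1·90°
n=3: pose=(8,-7,S); sL=10/17, sR=10/17; mL=0, mR=5/17; mL+mR=5/17 → advance +1; mR−mL=5/17 → turn +1·90°
n=4: pose=(8,-8,E); sL=45/34, sR=9/20; mL=297/340, mR=-18/85; mL+mR=45/68 → advance +1; mR−mL=-369/340 → turn -1·90°

0 5/2 5/8 15/8 -5/8 6 -6 E
1 18/25 90/137 216/3425 1017/3425 7 -6 S
2 9/5 9/17 108/85 -63/170 7 -7 E
3 10/17 10/17 0 5/17 8 -7 S
4 45/34 9/20 297/340 -18/85 8 -8 E
final 9 -8 S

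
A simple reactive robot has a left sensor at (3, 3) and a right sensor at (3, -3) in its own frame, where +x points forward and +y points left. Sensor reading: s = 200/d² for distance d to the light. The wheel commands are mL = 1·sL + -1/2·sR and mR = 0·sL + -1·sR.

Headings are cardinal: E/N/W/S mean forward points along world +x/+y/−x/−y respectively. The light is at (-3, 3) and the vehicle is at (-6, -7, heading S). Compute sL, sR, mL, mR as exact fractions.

200/169 40/41 4820/6929 -40/41

left sensor world pos  = (-3, -10); dL² = 169
right sensor world pos = (-9, -10); dR² = 205
sL = 200/169 = 200/169
sR = 200/205 = 40/41
mL = 1·sL + -1/2·sR = 4820/6929
mR = 0·sL + -1·sR = -40/41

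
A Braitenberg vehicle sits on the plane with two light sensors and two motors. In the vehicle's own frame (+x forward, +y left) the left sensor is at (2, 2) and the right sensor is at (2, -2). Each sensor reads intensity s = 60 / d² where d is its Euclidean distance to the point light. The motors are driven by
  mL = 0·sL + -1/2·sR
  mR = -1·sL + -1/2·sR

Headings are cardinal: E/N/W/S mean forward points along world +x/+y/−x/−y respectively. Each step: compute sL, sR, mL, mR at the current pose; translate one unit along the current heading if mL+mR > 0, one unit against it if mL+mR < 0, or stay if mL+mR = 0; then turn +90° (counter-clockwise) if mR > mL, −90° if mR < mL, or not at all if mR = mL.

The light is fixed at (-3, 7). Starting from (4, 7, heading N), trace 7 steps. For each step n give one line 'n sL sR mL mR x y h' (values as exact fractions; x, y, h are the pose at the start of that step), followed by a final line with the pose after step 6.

n=0: pose=(4,7,N); sL=60/29, sR=12/17; mL=-6/17, mR=-1194/493; mL+mR=-1368/493 → advance -1; mR−mL=-60/29 → turn -1·90°
n=1: pose=(4,6,E); sL=30/41, sR=2/3; mL=-1/3, mR=-131/123; mL+mR=-172/123 → advance -1; mR−mL=-30/41 → turn -1·90°
n=2: pose=(3,6,S); sL=60/73, sR=12/5; mL=-6/5, mR=-738/365; mL+mR=-1176/365 → advance -1; mR−mL=-60/73 → turn -1·90°
n=3: pose=(3,7,W); sL=3, sR=3; mL=-3/2, mR=-9/2; mL+mR=-6 → advance -1; mR−mL=-3 → turn -1·90°
n=4: pose=(4,7,N); sL=60/29, sR=12/17; mL=-6/17, mR=-1194/493; mL+mR=-1368/493 → advance -1; mR−mL=-60/29 → turn -1·90°
n=5: pose=(4,6,E); sL=30/41, sR=2/3; mL=-1/3, mR=-131/123; mL+mR=-172/123 → advance -1; mR−mL=-30/41 → turn -1·90°
n=6: pose=(3,6,S); sL=60/73, sR=12/5; mL=-6/5, mR=-738/365; mL+mR=-1176/365 → advance -1; mR−mL=-60/73 → turn -1·90°

0 60/29 12/17 -6/17 -1194/493 4 7 N
1 30/41 2/3 -1/3 -131/123 4 6 E
2 60/73 12/5 -6/5 -738/365 3 6 S
3 3 3 -3/2 -9/2 3 7 W
4 60/29 12/17 -6/17 -1194/493 4 7 N
5 30/41 2/3 -1/3 -131/123 4 6 E
6 60/73 12/5 -6/5 -738/365 3 6 S
final 3 7 W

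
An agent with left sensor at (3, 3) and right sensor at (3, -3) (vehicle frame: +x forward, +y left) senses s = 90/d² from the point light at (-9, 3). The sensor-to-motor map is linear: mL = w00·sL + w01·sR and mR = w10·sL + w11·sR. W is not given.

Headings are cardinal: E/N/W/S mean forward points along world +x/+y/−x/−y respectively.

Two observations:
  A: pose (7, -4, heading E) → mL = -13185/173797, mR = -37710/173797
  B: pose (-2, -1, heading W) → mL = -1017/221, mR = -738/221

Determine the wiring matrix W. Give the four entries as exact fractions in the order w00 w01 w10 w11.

obs A: pose=(7,-4,E) → sL=90/377, sR=90/461, mL=-13185/173797, mR=-37710/173797
obs B: pose=(-2,-1,W) → sL=18/13, sR=90/17, mL=-1017/221, mR=-738/221
sensor matrix S = [[90/377, 90/461], [18/13, 90/17]]; det S = 2935440/2954549
solve [mL_A; mL_B] = S·[w00; w01] and [mR_A; mR_B] = S·[w10; w11]:
  w00 = 1/2, w01 = -1, w10 = -1/2, w11 = -1/2

1/2 -1 -1/2 -1/2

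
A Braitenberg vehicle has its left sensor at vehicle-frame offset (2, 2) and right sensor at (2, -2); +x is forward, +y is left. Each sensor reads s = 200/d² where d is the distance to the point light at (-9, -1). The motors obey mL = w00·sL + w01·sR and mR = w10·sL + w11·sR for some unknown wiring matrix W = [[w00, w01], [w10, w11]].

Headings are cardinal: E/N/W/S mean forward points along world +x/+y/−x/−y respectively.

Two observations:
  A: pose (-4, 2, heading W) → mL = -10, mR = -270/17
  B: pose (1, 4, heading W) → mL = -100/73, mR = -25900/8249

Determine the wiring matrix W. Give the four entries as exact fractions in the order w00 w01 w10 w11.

-1/2 0 -1/2 -1

obs A: pose=(-4,2,W) → sL=20, sR=100/17, mL=-10, mR=-270/17
obs B: pose=(1,4,W) → sL=200/73, sR=200/113, mL=-100/73, mR=-25900/8249
sensor matrix S = [[20, 100/17], [200/73, 200/113]]; det S = 2704000/140233
solve [mL_A; mL_B] = S·[w00; w01] and [mR_A; mR_B] = S·[w10; w11]:
  w00 = -1/2, w01 = 0, w10 = -1/2, w11 = -1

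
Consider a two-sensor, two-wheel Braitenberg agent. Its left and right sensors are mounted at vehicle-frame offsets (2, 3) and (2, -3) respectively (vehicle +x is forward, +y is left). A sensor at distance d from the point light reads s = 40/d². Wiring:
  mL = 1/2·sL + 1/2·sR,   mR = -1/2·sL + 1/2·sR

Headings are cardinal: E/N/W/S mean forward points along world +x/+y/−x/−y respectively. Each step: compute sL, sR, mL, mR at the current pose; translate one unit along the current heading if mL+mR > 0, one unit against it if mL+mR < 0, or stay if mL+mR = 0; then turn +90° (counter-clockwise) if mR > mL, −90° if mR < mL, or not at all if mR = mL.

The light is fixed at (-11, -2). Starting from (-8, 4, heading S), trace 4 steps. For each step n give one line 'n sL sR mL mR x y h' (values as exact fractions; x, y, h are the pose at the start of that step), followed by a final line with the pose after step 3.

0 10/13 5/2 85/52 45/52 -8 4 S
1 8 8/13 56/13 -48/13 -8 3 W
2 4/5 20/37 124/185 -24/185 -9 3 N
3 40/97 8/5 488/485 288/485 -9 4 E
final -8 4 S

n=0: pose=(-8,4,S); sL=10/13, sR=5/2; mL=85/52, mR=45/52; mL+mR=5/2 → advance +1; mR−mL=-10/13 → turn -1·90°
n=1: pose=(-8,3,W); sL=8, sR=8/13; mL=56/13, mR=-48/13; mL+mR=8/13 → advance +1; mR−mL=-8 → turn -1·90°
n=2: pose=(-9,3,N); sL=4/5, sR=20/37; mL=124/185, mR=-24/185; mL+mR=20/37 → advance +1; mR−mL=-4/5 → turn -1·90°
n=3: pose=(-9,4,E); sL=40/97, sR=8/5; mL=488/485, mR=288/485; mL+mR=8/5 → advance +1; mR−mL=-40/97 → turn -1·90°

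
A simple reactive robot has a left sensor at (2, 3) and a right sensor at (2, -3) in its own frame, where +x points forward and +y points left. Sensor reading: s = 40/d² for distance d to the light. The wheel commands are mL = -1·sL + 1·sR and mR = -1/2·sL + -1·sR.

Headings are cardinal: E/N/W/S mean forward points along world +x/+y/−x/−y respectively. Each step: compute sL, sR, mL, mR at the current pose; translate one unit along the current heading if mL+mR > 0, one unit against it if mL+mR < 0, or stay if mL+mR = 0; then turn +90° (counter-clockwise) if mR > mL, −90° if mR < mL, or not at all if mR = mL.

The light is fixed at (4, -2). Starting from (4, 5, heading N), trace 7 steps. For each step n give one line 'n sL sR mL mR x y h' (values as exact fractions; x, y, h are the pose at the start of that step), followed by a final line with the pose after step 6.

0 4/9 4/9 0 -2/3 4 5 N
1 8/17 40/13 576/221 -732/221 4 4 E
2 2 5/4 -3/4 -9/4 3 4 S
3 8/5 40/109 -672/545 -636/545 3 5 W
4 20/17 20/17 0 -30/17 4 5 S
5 40/29 8/25 -768/725 -732/725 4 6 W
6 10/13 1 3/13 -18/13 5 6 S
final 5 7 W

n=0: pose=(4,5,N); sL=4/9, sR=4/9; mL=0, mR=-2/3; mL+mR=-2/3 → advance -1; mR−mL=-2/3 → turn -1·90°
n=1: pose=(4,4,E); sL=8/17, sR=40/13; mL=576/221, mR=-732/221; mL+mR=-12/17 → advance -1; mR−mL=-1308/221 → turn -1·90°
n=2: pose=(3,4,S); sL=2, sR=5/4; mL=-3/4, mR=-9/4; mL+mR=-3 → advance -1; mR−mL=-3/2 → turn -1·90°
n=3: pose=(3,5,W); sL=8/5, sR=40/109; mL=-672/545, mR=-636/545; mL+mR=-12/5 → advance -1; mR−mL=36/545 → turn +1·90°
n=4: pose=(4,5,S); sL=20/17, sR=20/17; mL=0, mR=-30/17; mL+mR=-30/17 → advance -1; mR−mL=-30/17 → turn -1·90°
n=5: pose=(4,6,W); sL=40/29, sR=8/25; mL=-768/725, mR=-732/725; mL+mR=-60/29 → advance -1; mR−mL=36/725 → turn +1·90°
n=6: pose=(5,6,S); sL=10/13, sR=1; mL=3/13, mR=-18/13; mL+mR=-15/13 → advance -1; mR−mL=-21/13 → turn -1·90°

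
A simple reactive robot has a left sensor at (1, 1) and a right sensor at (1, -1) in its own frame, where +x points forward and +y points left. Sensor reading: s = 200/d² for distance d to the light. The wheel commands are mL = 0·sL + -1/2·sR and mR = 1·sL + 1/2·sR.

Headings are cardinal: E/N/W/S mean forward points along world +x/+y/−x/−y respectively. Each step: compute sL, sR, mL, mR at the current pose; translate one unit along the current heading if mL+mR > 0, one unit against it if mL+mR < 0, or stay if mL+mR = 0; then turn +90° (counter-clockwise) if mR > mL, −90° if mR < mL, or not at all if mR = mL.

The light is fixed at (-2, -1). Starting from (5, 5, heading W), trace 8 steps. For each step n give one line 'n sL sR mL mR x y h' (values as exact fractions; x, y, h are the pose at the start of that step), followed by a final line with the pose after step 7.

n=0: pose=(5,5,W); sL=200/61, sR=40/17; mL=-20/17, mR=4620/1037; mL+mR=200/61 → advance +1; mR−mL=5840/1037 → turn +1·90°
n=1: pose=(4,5,S); sL=100/37, sR=4; mL=-2, mR=174/37; mL+mR=100/37 → advance +1; mR−mL=248/37 → turn +1·90°
n=2: pose=(4,4,E); sL=40/17, sR=40/13; mL=-20/13, mR=860/221; mL+mR=40/17 → advance +1; mR−mL=1200/221 → turn +1·90°
n=3: pose=(5,4,N); sL=25/9, sR=2; mL=-1, mR=34/9; mL+mR=25/9 → advance +1; mR−mL=43/9 → turn +1·90°
n=4: pose=(5,5,W); sL=200/61, sR=40/17; mL=-20/17, mR=4620/1037; mL+mR=200/61 → advance +1; mR−mL=5840/1037 → turn +1·90°
n=5: pose=(4,5,S); sL=100/37, sR=4; mL=-2, mR=174/37; mL+mR=100/37 → advance +1; mR−mL=248/37 → turn +1·90°
n=6: pose=(4,4,E); sL=40/17, sR=40/13; mL=-20/13, mR=860/221; mL+mR=40/17 → advance +1; mR−mL=1200/221 → turn +1·90°
n=7: pose=(5,4,N); sL=25/9, sR=2; mL=-1, mR=34/9; mL+mR=25/9 → advance +1; mR−mL=43/9 → turn +1·90°

0 200/61 40/17 -20/17 4620/1037 5 5 W
1 100/37 4 -2 174/37 4 5 S
2 40/17 40/13 -20/13 860/221 4 4 E
3 25/9 2 -1 34/9 5 4 N
4 200/61 40/17 -20/17 4620/1037 5 5 W
5 100/37 4 -2 174/37 4 5 S
6 40/17 40/13 -20/13 860/221 4 4 E
7 25/9 2 -1 34/9 5 4 N
final 5 5 W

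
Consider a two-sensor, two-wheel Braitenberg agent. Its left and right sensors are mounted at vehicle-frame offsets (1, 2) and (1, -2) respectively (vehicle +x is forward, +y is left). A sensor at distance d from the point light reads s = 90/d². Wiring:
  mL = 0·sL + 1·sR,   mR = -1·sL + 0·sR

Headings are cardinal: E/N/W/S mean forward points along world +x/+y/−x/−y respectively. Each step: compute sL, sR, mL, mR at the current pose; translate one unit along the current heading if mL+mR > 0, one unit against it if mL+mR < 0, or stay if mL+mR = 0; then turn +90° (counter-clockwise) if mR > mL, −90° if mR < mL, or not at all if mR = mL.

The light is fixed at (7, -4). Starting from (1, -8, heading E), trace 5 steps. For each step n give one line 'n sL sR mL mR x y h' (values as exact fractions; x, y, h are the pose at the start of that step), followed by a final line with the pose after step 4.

0 90/29 90/61 90/61 -90/29 1 -8 E
1 9/5 45/53 45/53 -9/5 0 -8 S
2 90/89 18/13 18/13 -90/89 0 -7 W
3 45/52 9/4 9/4 -45/52 -1 -7 N
4 90/49 18/13 18/13 -90/49 -1 -6 E
final -2 -6 S

n=0: pose=(1,-8,E); sL=90/29, sR=90/61; mL=90/61, mR=-90/29; mL+mR=-2880/1769 → advance -1; mR−mL=-8100/1769 → turn -1·90°
n=1: pose=(0,-8,S); sL=9/5, sR=45/53; mL=45/53, mR=-9/5; mL+mR=-252/265 → advance -1; mR−mL=-702/265 → turn -1·90°
n=2: pose=(0,-7,W); sL=90/89, sR=18/13; mL=18/13, mR=-90/89; mL+mR=432/1157 → advance +1; mR−mL=-2772/1157 → turn -1·90°
n=3: pose=(-1,-7,N); sL=45/52, sR=9/4; mL=9/4, mR=-45/52; mL+mR=18/13 → advance +1; mR−mL=-81/26 → turn -1·90°
n=4: pose=(-1,-6,E); sL=90/49, sR=18/13; mL=18/13, mR=-90/49; mL+mR=-288/637 → advance -1; mR−mL=-2052/637 → turn -1·90°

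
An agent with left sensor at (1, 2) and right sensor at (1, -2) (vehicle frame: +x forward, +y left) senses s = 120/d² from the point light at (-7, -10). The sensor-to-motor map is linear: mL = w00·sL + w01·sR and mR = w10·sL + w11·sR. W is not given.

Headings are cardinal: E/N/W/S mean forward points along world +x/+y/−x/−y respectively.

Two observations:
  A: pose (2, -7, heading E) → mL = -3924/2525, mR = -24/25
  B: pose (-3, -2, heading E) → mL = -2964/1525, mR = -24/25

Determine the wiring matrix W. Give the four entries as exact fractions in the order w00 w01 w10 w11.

-1 -1/2 -1 0

obs A: pose=(2,-7,E) → sL=24/25, sR=120/101, mL=-3924/2525, mR=-24/25
obs B: pose=(-3,-2,E) → sL=24/25, sR=120/61, mL=-2964/1525, mR=-24/25
sensor matrix S = [[24/25, 120/101], [24/25, 120/61]]; det S = 4608/6161
solve [mL_A; mL_B] = S·[w00; w01] and [mR_A; mR_B] = S·[w10; w11]:
  w00 = -1, w01 = -1/2, w10 = -1, w11 = 0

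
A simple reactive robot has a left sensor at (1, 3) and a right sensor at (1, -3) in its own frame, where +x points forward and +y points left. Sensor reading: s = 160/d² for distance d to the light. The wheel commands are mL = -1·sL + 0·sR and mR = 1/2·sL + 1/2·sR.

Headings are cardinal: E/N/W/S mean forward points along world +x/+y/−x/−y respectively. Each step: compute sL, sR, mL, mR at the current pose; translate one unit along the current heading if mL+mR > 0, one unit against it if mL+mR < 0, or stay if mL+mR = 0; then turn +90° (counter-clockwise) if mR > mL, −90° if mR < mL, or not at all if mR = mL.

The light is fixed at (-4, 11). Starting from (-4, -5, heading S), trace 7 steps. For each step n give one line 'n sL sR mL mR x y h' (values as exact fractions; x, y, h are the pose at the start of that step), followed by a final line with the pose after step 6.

0 80/149 80/149 -80/149 80/149 -4 -5 S
1 16/17 80/181 -16/17 2128/3077 -4 -5 E
2 160/241 160/229 -160/241 37600/55189 -5 -5 N
3 20/41 40/37 -20/41 1190/1517 -5 -4 W
4 160/257 160/281 -160/257 43040/72217 -6 -4 S
5 80/61 16/29 -80/61 1648/1769 -6 -3 E
6 32/41 160/169 -32/41 5984/6929 -7 -3 N
final -7 -2 W

n=0: pose=(-4,-5,S); sL=80/149, sR=80/149; mL=-80/149, mR=80/149; mL+mR=0 → advance +0; mR−mL=160/149 → turn +1·90°
n=1: pose=(-4,-5,E); sL=16/17, sR=80/181; mL=-16/17, mR=2128/3077; mL+mR=-768/3077 → advance -1; mR−mL=5024/3077 → turn +1·90°
n=2: pose=(-5,-5,N); sL=160/241, sR=160/229; mL=-160/241, mR=37600/55189; mL+mR=960/55189 → advance +1; mR−mL=74240/55189 → turn +1·90°
n=3: pose=(-5,-4,W); sL=20/41, sR=40/37; mL=-20/41, mR=1190/1517; mL+mR=450/1517 → advance +1; mR−mL=1930/1517 → turn +1·90°
n=4: pose=(-6,-4,S); sL=160/257, sR=160/281; mL=-160/257, mR=43040/72217; mL+mR=-1920/72217 → advance -1; mR−mL=88000/72217 → turn +1·90°
n=5: pose=(-6,-3,E); sL=80/61, sR=16/29; mL=-80/61, mR=1648/1769; mL+mR=-672/1769 → advance -1; mR−mL=3968/1769 → turn +1·90°
n=6: pose=(-7,-3,N); sL=32/41, sR=160/169; mL=-32/41, mR=5984/6929; mL+mR=576/6929 → advance +1; mR−mL=11392/6929 → turn +1·90°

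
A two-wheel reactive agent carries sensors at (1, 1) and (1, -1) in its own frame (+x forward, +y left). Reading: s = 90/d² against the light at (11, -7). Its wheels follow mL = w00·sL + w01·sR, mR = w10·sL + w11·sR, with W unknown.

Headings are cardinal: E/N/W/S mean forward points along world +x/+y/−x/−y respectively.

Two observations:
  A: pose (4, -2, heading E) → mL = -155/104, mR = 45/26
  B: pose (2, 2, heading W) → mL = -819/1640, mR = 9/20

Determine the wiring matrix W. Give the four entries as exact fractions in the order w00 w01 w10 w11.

obs A: pose=(4,-2,E) → sL=5/4, sR=45/26, mL=-155/104, mR=45/26
obs B: pose=(2,2,W) → sL=45/82, sR=9/20, mL=-819/1640, mR=9/20
sensor matrix S = [[5/4, 45/26], [45/82, 9/20]]; det S = -3303/8528
solve [mL_A; mL_B] = S·[w00; w01] and [mR_A; mR_B] = S·[w10; w11]:
  w00 = -1/2, w01 = -1/2, w10 = 0, w11 = 1

-1/2 -1/2 0 1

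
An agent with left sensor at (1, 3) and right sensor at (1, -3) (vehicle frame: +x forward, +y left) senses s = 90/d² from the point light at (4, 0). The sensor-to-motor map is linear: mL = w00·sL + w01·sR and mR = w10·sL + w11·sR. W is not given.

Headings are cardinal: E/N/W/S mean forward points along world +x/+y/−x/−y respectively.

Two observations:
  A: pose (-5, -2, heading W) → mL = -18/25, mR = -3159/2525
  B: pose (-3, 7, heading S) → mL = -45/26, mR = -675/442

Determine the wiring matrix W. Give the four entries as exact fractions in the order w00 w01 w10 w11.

-1 0 -1/2 -1

obs A: pose=(-5,-2,W) → sL=18/25, sR=90/101, mL=-18/25, mR=-3159/2525
obs B: pose=(-3,7,S) → sL=45/26, sR=45/68, mL=-45/26, mR=-675/442
sensor matrix S = [[18/25, 90/101], [45/26, 45/68]]; det S = -237897/223210
solve [mL_A; mL_B] = S·[w00; w01] and [mR_A; mR_B] = S·[w10; w11]:
  w00 = -1, w01 = 0, w10 = -1/2, w11 = -1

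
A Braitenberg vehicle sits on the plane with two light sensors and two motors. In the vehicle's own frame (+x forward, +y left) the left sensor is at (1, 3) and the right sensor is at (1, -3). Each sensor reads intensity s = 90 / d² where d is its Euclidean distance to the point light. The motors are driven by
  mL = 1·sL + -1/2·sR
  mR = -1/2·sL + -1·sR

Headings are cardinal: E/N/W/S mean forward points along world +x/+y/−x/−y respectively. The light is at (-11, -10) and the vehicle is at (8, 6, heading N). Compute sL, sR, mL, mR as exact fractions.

left sensor world pos  = (5, 7); dL² = 545
right sensor world pos = (11, 7); dR² = 773
sL = 90/545 = 18/109
sR = 90/773 = 90/773
mL = 1·sL + -1/2·sR = 9009/84257
mR = -1/2·sL + -1·sR = -16767/84257

18/109 90/773 9009/84257 -16767/84257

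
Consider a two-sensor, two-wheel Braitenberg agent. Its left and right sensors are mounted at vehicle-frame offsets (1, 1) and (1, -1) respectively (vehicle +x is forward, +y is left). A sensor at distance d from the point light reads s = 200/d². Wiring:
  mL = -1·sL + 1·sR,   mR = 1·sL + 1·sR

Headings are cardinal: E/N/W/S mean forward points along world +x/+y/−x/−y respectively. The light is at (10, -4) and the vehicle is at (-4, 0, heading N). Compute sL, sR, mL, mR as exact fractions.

4/5 100/97 112/485 888/485

left sensor world pos  = (-5, 1); dL² = 250
right sensor world pos = (-3, 1); dR² = 194
sL = 200/250 = 4/5
sR = 200/194 = 100/97
mL = -1·sL + 1·sR = 112/485
mR = 1·sL + 1·sR = 888/485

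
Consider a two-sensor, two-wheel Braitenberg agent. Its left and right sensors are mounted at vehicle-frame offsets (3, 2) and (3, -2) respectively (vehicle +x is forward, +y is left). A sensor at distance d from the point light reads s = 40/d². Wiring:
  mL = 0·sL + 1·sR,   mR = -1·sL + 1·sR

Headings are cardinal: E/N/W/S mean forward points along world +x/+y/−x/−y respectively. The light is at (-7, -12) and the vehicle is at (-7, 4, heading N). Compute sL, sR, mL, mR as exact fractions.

left sensor world pos  = (-9, 7); dL² = 365
right sensor world pos = (-5, 7); dR² = 365
sL = 40/365 = 8/73
sR = 40/365 = 8/73
mL = 0·sL + 1·sR = 8/73
mR = -1·sL + 1·sR = 0

8/73 8/73 8/73 0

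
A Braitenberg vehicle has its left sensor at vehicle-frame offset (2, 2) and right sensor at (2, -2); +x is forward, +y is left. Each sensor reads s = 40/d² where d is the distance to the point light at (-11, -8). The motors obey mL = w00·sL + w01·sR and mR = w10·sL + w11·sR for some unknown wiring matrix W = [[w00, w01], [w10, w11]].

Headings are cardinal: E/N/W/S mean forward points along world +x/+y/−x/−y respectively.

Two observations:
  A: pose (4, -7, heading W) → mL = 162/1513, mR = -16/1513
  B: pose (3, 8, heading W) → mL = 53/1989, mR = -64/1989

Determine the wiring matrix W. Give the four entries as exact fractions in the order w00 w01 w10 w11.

obs A: pose=(4,-7,W) → sL=4/17, sR=20/89, mL=162/1513, mR=-16/1513
obs B: pose=(3,8,W) → sL=2/17, sR=10/117, mL=53/1989, mR=-64/1989
sensor matrix S = [[4/17, 20/89], [2/17, 10/117]]; det S = -1120/177021
solve [mL_A; mL_B] = S·[w00; w01] and [mR_A; mR_B] = S·[w10; w11]:
  w00 = -1/2, w01 = 1, w10 = -1, w11 = 1

-1/2 1 -1 1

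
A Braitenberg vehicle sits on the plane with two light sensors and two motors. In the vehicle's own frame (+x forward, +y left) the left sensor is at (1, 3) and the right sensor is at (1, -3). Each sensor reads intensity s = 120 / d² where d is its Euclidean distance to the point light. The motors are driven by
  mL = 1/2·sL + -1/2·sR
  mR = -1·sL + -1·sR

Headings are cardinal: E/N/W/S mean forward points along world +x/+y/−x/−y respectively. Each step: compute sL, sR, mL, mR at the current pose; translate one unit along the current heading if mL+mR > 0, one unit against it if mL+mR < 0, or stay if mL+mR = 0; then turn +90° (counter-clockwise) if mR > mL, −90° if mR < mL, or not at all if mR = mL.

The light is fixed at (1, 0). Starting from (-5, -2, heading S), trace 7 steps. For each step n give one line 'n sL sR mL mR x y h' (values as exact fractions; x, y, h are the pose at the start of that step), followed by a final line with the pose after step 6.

n=0: pose=(-5,-2,S); sL=20/3, sR=4/3; mL=8/3, mR=-8; mL+mR=-16/3 → advance -1; mR−mL=-32/3 → turn -1·90°
n=1: pose=(-5,-1,W); sL=24/13, sR=120/53; mL=-144/689, mR=-2832/689; mL+mR=-2976/689 → advance -1; mR−mL=-2688/689 → turn -1·90°
n=2: pose=(-4,-1,N); sL=15/8, sR=30; mL=-225/16, mR=-255/8; mL+mR=-735/16 → advance -1; mR−mL=-285/16 → turn -1·90°
n=3: pose=(-4,-2,E); sL=120/17, sR=120/41; mL=1440/697, mR=-6960/697; mL+mR=-5520/697 → advance -1; mR−mL=-8400/697 → turn -1·90°
n=4: pose=(-5,-2,S); sL=20/3, sR=4/3; mL=8/3, mR=-8; mL+mR=-16/3 → advance -1; mR−mL=-32/3 → turn -1·90°
n=5: pose=(-5,-1,W); sL=24/13, sR=120/53; mL=-144/689, mR=-2832/689; mL+mR=-2976/689 → advance -1; mR−mL=-2688/689 → turn -1·90°
n=6: pose=(-4,-1,N); sL=15/8, sR=30; mL=-225/16, mR=-255/8; mL+mR=-735/16 → advance -1; mR−mL=-285/16 → turn -1·90°

0 20/3 4/3 8/3 -8 -5 -2 S
1 24/13 120/53 -144/689 -2832/689 -5 -1 W
2 15/8 30 -225/16 -255/8 -4 -1 N
3 120/17 120/41 1440/697 -6960/697 -4 -2 E
4 20/3 4/3 8/3 -8 -5 -2 S
5 24/13 120/53 -144/689 -2832/689 -5 -1 W
6 15/8 30 -225/16 -255/8 -4 -1 N
final -4 -2 E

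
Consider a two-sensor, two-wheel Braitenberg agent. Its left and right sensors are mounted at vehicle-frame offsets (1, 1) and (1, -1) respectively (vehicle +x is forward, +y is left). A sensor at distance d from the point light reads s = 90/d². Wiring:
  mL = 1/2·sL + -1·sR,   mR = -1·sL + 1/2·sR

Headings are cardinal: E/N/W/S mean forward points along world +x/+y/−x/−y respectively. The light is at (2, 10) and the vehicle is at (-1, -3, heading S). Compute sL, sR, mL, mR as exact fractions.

left sensor world pos  = (0, -4); dL² = 200
right sensor world pos = (-2, -4); dR² = 212
sL = 90/200 = 9/20
sR = 90/212 = 45/106
mL = 1/2·sL + -1·sR = -423/2120
mR = -1·sL + 1/2·sR = -63/265

9/20 45/106 -423/2120 -63/265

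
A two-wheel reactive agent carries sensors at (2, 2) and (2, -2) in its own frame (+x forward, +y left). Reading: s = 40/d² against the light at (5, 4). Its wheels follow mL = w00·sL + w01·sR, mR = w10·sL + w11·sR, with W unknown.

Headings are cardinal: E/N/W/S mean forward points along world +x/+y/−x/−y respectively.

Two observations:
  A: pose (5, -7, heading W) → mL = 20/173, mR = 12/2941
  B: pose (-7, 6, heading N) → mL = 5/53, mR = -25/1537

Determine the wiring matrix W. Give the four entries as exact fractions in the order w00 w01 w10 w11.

obs A: pose=(5,-7,W) → sL=40/173, sR=8/17, mL=20/173, mR=12/2941
obs B: pose=(-7,6,N) → sL=10/53, sR=10/29, mL=5/53, mR=-25/1537
sensor matrix S = [[40/173, 8/17], [10/53, 10/29]]; det S = -40960/4520317
solve [mL_A; mL_B] = S·[w00; w01] and [mR_A; mR_B] = S·[w10; w11]:
  w00 = 1/2, w01 = 0, w10 = -1, w11 = 1/2

1/2 0 -1 1/2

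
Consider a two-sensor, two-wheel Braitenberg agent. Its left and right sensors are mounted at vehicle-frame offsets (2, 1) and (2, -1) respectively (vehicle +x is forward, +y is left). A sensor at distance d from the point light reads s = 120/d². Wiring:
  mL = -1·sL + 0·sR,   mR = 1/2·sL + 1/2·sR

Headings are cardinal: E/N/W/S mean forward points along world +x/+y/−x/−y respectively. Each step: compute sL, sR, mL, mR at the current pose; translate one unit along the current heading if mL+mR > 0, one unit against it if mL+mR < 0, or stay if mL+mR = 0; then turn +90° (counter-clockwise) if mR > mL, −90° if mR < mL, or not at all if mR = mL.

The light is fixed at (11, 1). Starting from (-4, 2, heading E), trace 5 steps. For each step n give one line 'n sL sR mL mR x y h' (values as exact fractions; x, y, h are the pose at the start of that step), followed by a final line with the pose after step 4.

n=0: pose=(-4,2,E); sL=120/173, sR=120/169; mL=-120/173, mR=20520/29237; mL+mR=240/29237 → advance +1; mR−mL=40800/29237 → turn +1·90°
n=1: pose=(-3,2,N); sL=20/39, sR=60/89; mL=-20/39, mR=2060/3471; mL+mR=280/3471 → advance +1; mR−mL=1280/1157 → turn +1·90°
n=2: pose=(-3,3,W); sL=120/257, sR=24/53; mL=-120/257, mR=6264/13621; mL+mR=-96/13621 → advance -1; mR−mL=12624/13621 → turn +1·90°
n=3: pose=(-2,3,S); sL=5/6, sR=30/49; mL=-5/6, mR=425/588; mL+mR=-65/588 → advance -1; mR−mL=305/196 → turn +1·90°
n=4: pose=(-2,4,E); sL=120/137, sR=24/25; mL=-120/137, mR=3144/3425; mL+mR=144/3425 → advance +1; mR−mL=6144/3425 → turn +1·90°

0 120/173 120/169 -120/173 20520/29237 -4 2 E
1 20/39 60/89 -20/39 2060/3471 -3 2 N
2 120/257 24/53 -120/257 6264/13621 -3 3 W
3 5/6 30/49 -5/6 425/588 -2 3 S
4 120/137 24/25 -120/137 3144/3425 -2 4 E
final -1 4 N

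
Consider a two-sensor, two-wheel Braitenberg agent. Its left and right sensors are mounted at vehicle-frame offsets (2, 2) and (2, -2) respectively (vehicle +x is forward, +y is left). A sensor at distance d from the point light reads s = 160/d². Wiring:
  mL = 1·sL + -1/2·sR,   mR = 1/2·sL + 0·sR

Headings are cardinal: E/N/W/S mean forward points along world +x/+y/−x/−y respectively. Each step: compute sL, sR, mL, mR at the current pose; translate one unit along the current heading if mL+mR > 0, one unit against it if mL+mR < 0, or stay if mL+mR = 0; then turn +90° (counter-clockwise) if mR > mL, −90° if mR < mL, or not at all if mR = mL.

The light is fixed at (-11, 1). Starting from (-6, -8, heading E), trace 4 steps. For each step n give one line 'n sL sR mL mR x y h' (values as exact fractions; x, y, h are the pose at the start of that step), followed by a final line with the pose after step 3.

n=0: pose=(-6,-8,E); sL=80/49, sR=16/17; mL=968/833, mR=40/49; mL+mR=1648/833 → advance +1; mR−mL=-288/833 → turn -1·90°
n=1: pose=(-5,-8,S); sL=32/37, sR=160/137; mL=1424/5069, mR=16/37; mL+mR=3616/5069 → advance +1; mR−mL=768/5069 → turn +1·90°
n=2: pose=(-5,-9,E); sL=5/4, sR=10/13; mL=45/52, mR=5/8; mL+mR=155/104 → advance +1; mR−mL=-25/104 → turn -1·90°
n=3: pose=(-4,-9,S); sL=32/45, sR=160/169; mL=1808/7605, mR=16/45; mL+mR=1504/2535 → advance +1; mR−mL=896/7605 → turn +1·90°

0 80/49 16/17 968/833 40/49 -6 -8 E
1 32/37 160/137 1424/5069 16/37 -5 -8 S
2 5/4 10/13 45/52 5/8 -5 -9 E
3 32/45 160/169 1808/7605 16/45 -4 -9 S
final -4 -10 E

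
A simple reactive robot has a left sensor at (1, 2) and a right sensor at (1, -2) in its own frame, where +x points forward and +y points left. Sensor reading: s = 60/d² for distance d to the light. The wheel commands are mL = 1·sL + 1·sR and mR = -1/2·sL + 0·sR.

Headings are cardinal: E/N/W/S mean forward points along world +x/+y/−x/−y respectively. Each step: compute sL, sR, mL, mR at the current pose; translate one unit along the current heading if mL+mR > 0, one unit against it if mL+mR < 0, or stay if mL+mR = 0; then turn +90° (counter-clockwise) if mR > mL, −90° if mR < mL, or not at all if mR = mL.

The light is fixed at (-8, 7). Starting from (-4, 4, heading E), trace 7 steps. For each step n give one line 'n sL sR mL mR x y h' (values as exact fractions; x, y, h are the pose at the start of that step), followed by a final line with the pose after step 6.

n=0: pose=(-4,4,E); sL=30/13, sR=6/5; mL=228/65, mR=-15/13; mL+mR=153/65 → advance +1; mR−mL=-303/65 → turn -1·90°
n=1: pose=(-3,4,S); sL=12/13, sR=12/5; mL=216/65, mR=-6/13; mL+mR=186/65 → advance +1; mR−mL=-246/65 → turn -1·90°
n=2: pose=(-3,3,W); sL=15/13, sR=3; mL=54/13, mR=-15/26; mL+mR=93/26 → advance +1; mR−mL=-123/26 → turn -1·90°
n=3: pose=(-4,3,N); sL=60/13, sR=4/3; mL=232/39, mR=-30/13; mL+mR=142/39 → advance +1; mR−mL=-322/39 → turn -1·90°
n=4: pose=(-4,4,E); sL=30/13, sR=6/5; mL=228/65, mR=-15/13; mL+mR=153/65 → advance +1; mR−mL=-303/65 → turn -1·90°
n=5: pose=(-3,4,S); sL=12/13, sR=12/5; mL=216/65, mR=-6/13; mL+mR=186/65 → advance +1; mR−mL=-246/65 → turn -1·90°
n=6: pose=(-3,3,W); sL=15/13, sR=3; mL=54/13, mR=-15/26; mL+mR=93/26 → advance +1; mR−mL=-123/26 → turn -1·90°

0 30/13 6/5 228/65 -15/13 -4 4 E
1 12/13 12/5 216/65 -6/13 -3 4 S
2 15/13 3 54/13 -15/26 -3 3 W
3 60/13 4/3 232/39 -30/13 -4 3 N
4 30/13 6/5 228/65 -15/13 -4 4 E
5 12/13 12/5 216/65 -6/13 -3 4 S
6 15/13 3 54/13 -15/26 -3 3 W
final -4 3 N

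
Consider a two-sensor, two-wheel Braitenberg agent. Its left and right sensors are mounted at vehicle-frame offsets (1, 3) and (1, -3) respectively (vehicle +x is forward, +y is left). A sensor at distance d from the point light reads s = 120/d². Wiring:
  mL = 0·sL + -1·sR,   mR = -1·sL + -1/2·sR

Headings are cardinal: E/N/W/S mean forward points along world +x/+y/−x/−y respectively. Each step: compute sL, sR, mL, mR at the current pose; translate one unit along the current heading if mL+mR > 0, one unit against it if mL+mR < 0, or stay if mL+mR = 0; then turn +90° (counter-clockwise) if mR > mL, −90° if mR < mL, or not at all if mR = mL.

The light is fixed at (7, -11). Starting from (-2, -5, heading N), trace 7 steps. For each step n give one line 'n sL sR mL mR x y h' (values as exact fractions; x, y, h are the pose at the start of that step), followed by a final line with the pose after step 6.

n=0: pose=(-2,-5,N); sL=120/193, sR=24/17; mL=-24/17, mR=-4356/3281; mL+mR=-8988/3281 → advance -1; mR−mL=276/3281 → turn +1·90°
n=1: pose=(-2,-6,W); sL=15/13, sR=30/41; mL=-30/41, mR=-810/533; mL+mR=-1200/533 → advance -1; mR−mL=-420/533 → turn -1·90°
n=2: pose=(-1,-6,N); sL=120/157, sR=120/61; mL=-120/61, mR=-16740/9577; mL+mR=-35580/9577 → advance -1; mR−mL=2100/9577 → turn +1·90°
n=3: pose=(-1,-7,W); sL=60/41, sR=12/13; mL=-12/13, mR=-1026/533; mL+mR=-1518/533 → advance -1; mR−mL=-534/533 → turn -1·90°
n=4: pose=(0,-7,N); sL=24/25, sR=120/41; mL=-120/41, mR=-2484/1025; mL+mR=-5484/1025 → advance -1; mR−mL=516/1025 → turn +1·90°
n=5: pose=(0,-8,W); sL=15/8, sR=6/5; mL=-6/5, mR=-99/40; mL+mR=-147/40 → advance -1; mR−mL=-51/40 → turn -1·90°
n=6: pose=(1,-8,N); sL=120/97, sR=24/5; mL=-24/5, mR=-1764/485; mL+mR=-4092/485 → advance -1; mR−mL=564/485 → turn +1·90°

0 120/193 24/17 -24/17 -4356/3281 -2 -5 N
1 15/13 30/41 -30/41 -810/533 -2 -6 W
2 120/157 120/61 -120/61 -16740/9577 -1 -6 N
3 60/41 12/13 -12/13 -1026/533 -1 -7 W
4 24/25 120/41 -120/41 -2484/1025 0 -7 N
5 15/8 6/5 -6/5 -99/40 0 -8 W
6 120/97 24/5 -24/5 -1764/485 1 -8 N
final 1 -9 W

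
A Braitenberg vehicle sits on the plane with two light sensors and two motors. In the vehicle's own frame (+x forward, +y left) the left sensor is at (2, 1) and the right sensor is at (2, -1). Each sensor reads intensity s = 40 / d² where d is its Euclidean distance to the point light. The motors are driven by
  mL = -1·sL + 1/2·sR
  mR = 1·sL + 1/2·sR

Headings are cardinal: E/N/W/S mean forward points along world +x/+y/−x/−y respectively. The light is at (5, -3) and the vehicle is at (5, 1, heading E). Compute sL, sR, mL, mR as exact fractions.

40/29 40/13 60/377 1100/377

left sensor world pos  = (7, 2); dL² = 29
right sensor world pos = (7, 0); dR² = 13
sL = 40/29 = 40/29
sR = 40/13 = 40/13
mL = -1·sL + 1/2·sR = 60/377
mR = 1·sL + 1/2·sR = 1100/377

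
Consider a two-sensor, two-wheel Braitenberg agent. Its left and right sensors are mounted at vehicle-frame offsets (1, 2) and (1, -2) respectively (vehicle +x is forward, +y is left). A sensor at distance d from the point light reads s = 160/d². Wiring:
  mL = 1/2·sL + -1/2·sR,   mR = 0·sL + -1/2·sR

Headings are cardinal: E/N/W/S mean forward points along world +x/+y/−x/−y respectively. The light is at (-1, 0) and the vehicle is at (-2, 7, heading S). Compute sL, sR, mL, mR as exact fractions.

left sensor world pos  = (0, 6); dL² = 37
right sensor world pos = (-4, 6); dR² = 45
sL = 160/37 = 160/37
sR = 160/45 = 32/9
mL = 1/2·sL + -1/2·sR = 128/333
mR = 0·sL + -1/2·sR = -16/9

160/37 32/9 128/333 -16/9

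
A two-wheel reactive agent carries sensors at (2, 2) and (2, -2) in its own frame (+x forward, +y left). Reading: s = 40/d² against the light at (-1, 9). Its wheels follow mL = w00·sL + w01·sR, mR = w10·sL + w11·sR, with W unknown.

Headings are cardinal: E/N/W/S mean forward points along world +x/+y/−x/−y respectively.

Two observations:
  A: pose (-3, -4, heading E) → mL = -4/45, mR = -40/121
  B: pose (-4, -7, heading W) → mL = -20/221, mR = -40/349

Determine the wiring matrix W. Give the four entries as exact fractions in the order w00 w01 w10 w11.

0 -1/2 -1 0

obs A: pose=(-3,-4,E) → sL=40/121, sR=8/45, mL=-4/45, mR=-40/121
obs B: pose=(-4,-7,W) → sL=40/349, sR=40/221, mL=-20/221, mR=-40/349
sensor matrix S = [[40/121, 8/45], [40/349, 40/221]]; det S = 3314176/83993481
solve [mL_A; mL_B] = S·[w00; w01] and [mR_A; mR_B] = S·[w10; w11]:
  w00 = 0, w01 = -1/2, w10 = -1, w11 = 0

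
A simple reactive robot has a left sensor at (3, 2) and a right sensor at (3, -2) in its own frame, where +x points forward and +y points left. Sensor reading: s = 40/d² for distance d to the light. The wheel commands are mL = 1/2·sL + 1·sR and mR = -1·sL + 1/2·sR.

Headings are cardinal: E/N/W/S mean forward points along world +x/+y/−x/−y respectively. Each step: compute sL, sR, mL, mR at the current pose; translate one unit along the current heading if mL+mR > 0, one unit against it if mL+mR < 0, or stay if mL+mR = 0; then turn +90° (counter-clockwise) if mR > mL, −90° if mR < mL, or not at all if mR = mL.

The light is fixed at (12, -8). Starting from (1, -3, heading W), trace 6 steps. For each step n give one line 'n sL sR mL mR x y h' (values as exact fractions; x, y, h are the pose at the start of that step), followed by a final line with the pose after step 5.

n=0: pose=(1,-3,W); sL=8/41, sR=8/49; mL=524/2009, mR=-228/2009; mL+mR=296/2009 → advance +1; mR−mL=-752/2009 → turn -1·90°
n=1: pose=(0,-3,N); sL=2/13, sR=10/41; mL=171/533, mR=-17/533; mL+mR=154/533 → advance +1; mR−mL=-188/533 → turn -1·90°
n=2: pose=(0,-2,E); sL=8/29, sR=40/97; mL=1548/2813, mR=-196/2813; mL+mR=1352/2813 → advance +1; mR−mL=-1744/2813 → turn -1·90°
n=3: pose=(1,-2,S); sL=4/9, sR=20/89; mL=358/801, mR=-266/801; mL+mR=92/801 → advance +1; mR−mL=-208/267 → turn -1·90°
n=4: pose=(1,-3,W); sL=8/41, sR=8/49; mL=524/2009, mR=-228/2009; mL+mR=296/2009 → advance +1; mR−mL=-752/2009 → turn -1·90°
n=5: pose=(0,-3,N); sL=2/13, sR=10/41; mL=171/533, mR=-17/533; mL+mR=154/533 → advance +1; mR−mL=-188/533 → turn -1·90°

0 8/41 8/49 524/2009 -228/2009 1 -3 W
1 2/13 10/41 171/533 -17/533 0 -3 N
2 8/29 40/97 1548/2813 -196/2813 0 -2 E
3 4/9 20/89 358/801 -266/801 1 -2 S
4 8/41 8/49 524/2009 -228/2009 1 -3 W
5 2/13 10/41 171/533 -17/533 0 -3 N
final 0 -2 E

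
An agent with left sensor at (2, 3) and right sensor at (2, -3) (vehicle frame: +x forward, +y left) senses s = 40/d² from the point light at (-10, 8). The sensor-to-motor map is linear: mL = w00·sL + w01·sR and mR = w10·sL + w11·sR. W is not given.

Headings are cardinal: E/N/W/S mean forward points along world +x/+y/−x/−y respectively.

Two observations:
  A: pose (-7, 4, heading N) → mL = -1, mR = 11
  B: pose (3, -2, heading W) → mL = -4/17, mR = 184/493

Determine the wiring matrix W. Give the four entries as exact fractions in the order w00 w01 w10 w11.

obs A: pose=(-7,4,N) → sL=10, sR=1, mL=-1, mR=11
obs B: pose=(3,-2,W) → sL=4/29, sR=4/17, mL=-4/17, mR=184/493
sensor matrix S = [[10, 1], [4/29, 4/17]]; det S = 1092/493
solve [mL_A; mL_B] = S·[w00; w01] and [mR_A; mR_B] = S·[w10; w11]:
  w00 = 0, w01 = -1, w10 = 1, w11 = 1

0 -1 1 1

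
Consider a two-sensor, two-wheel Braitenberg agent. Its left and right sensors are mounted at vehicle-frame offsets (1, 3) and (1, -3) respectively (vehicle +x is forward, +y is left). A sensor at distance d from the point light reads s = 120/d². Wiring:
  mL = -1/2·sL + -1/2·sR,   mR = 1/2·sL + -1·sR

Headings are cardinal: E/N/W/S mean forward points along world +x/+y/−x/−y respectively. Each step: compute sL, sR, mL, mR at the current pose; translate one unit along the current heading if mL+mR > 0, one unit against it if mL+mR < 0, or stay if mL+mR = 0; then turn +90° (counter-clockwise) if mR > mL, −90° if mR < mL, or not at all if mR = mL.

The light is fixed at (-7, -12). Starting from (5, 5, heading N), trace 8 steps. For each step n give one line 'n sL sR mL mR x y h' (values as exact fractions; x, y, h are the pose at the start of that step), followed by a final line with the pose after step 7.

n=0: pose=(5,5,N); sL=8/27, sR=40/183; mL=-424/1647, mR=-116/1647; mL+mR=-20/61 → advance -1; mR−mL=308/1647 → turn +1·90°
n=1: pose=(5,4,W); sL=12/29, sR=60/241; mL=-2316/6989, mR=-294/6989; mL+mR=-90/241 → advance -1; mR−mL=2022/6989 → turn +1·90°
n=2: pose=(6,4,S); sL=120/481, sR=24/65; mL=-744/2405, mR=-588/2405; mL+mR=-36/65 → advance -1; mR−mL=12/185 → turn +1·90°
n=3: pose=(6,5,E); sL=30/149, sR=15/49; mL=-3705/14602, mR=-1500/7301; mL+mR=-45/98 → advance -1; mR−mL=705/14602 → turn +1·90°
n=4: pose=(5,5,N); sL=8/27, sR=40/183; mL=-424/1647, mR=-116/1647; mL+mR=-20/61 → advance -1; mR−mL=308/1647 → turn +1·90°
n=5: pose=(5,4,W); sL=12/29, sR=60/241; mL=-2316/6989, mR=-294/6989; mL+mR=-90/241 → advance -1; mR−mL=2022/6989 → turn +1·90°
n=6: pose=(6,4,S); sL=120/481, sR=24/65; mL=-744/2405, mR=-588/2405; mL+mR=-36/65 → advance -1; mR−mL=12/185 → turn +1·90°
n=7: pose=(6,5,E); sL=30/149, sR=15/49; mL=-3705/14602, mR=-1500/7301; mL+mR=-45/98 → advance -1; mR−mL=705/14602 → turn +1·90°

0 8/27 40/183 -424/1647 -116/1647 5 5 N
1 12/29 60/241 -2316/6989 -294/6989 5 4 W
2 120/481 24/65 -744/2405 -588/2405 6 4 S
3 30/149 15/49 -3705/14602 -1500/7301 6 5 E
4 8/27 40/183 -424/1647 -116/1647 5 5 N
5 12/29 60/241 -2316/6989 -294/6989 5 4 W
6 120/481 24/65 -744/2405 -588/2405 6 4 S
7 30/149 15/49 -3705/14602 -1500/7301 6 5 E
final 5 5 N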